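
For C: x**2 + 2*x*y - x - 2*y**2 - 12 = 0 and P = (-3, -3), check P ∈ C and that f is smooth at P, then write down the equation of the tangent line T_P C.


Tangent line at P: -13*x + 6*y - 21 = 0.

Step 1: f(-3, -3) = 0, so P lies on C.
Step 2: partial derivatives
  f_x(x, y) = 2*x + 2*y - 1, f_y(x, y) = 2*x - 4*y.
  f_x(P) = -13, f_y(P) = 6 (gradient nonzero, so P is smooth).
Step 3: tangent line at P: -13·(x − -3) + 6·(y − -3) = 0.
Expanding: -13*x + 6*y - 21 = 0.


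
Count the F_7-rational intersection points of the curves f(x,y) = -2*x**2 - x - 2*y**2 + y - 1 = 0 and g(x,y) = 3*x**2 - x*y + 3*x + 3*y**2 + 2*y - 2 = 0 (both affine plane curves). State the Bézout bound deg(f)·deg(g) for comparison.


Common zeros: {(0, 2), (1, 5), (2, 5)}; count = 3; Bézout bound = 4.

deg(f) = 2, deg(g) = 2, so Bézout bound = 4.
Scan x ∈ F_7. For each x, list the y ∈ F_7 with f(x, y) ≡ 0 and those with g(x, y) ≡ 0 (mod 7); the common zeros in that column are the intersection.
  x = 0: f ≡ 0 at y ∈ {2}; g ≡ 0 at y ∈ {2}; common: {2}.
  x = 1: f ≡ 0 at y ∈ {5, 6}; g ≡ 0 at y ∈ {4, 5}; common: {5}.
  x = 2: f ≡ 0 at y ∈ {5, 6}; g ≡ 0 at y ∈ {2, 5}; common: {5}.
  x = 3: f ≡ 0 at y ∈ {2}; g ≡ 0 at y ∈ ∅; common: ∅.
  x = 4: f ≡ 0 at y ∈ ∅; g ≡ 0 at y ∈ {4, 6}; common: ∅.
  x = 5: f ≡ 0 at y ∈ {0, 4}; g ≡ 0 at y ∈ ∅; common: ∅.
  x = 6: f ≡ 0 at y ∈ ∅; g ≡ 0 at y ∈ ∅; common: ∅.
Collecting: common zeros = {(0, 2), (1, 5), (2, 5)}, so the count is 3.
Comparison with the Bézout bound: 3 ≤ 4 = deg(f)·deg(g), as expected for curves with no common component (the affine F_7-count falls short of the bound because intersections may lie at infinity, over extension fields, or carry multiplicity).


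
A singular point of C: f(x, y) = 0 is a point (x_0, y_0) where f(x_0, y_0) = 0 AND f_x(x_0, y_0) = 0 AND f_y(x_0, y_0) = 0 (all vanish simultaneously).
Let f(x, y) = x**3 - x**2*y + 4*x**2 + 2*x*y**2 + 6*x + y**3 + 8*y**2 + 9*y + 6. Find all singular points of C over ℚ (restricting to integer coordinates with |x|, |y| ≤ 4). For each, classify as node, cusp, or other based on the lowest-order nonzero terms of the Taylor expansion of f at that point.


Singular points: {(-2, -1)}; classification: node.

Compute partial derivatives:
  f_x = 3*x**2 - 2*x*y + 8*x + 2*y**2 + 6.
  f_y = -x**2 + 4*x*y + 3*y**2 + 16*y + 9.
Scan x_0 ∈ {−4, ..., 4}. For each x_0, f_y(x_0, y) is a polynomial in y; find its integer roots y ∈ {−4, ..., 4}, then test f_x and f at those candidates.
  x = -4: f_y(-4, y) = 3*y**2 - 7; no integer root y with |y| ≤ 4.
  x = -3: f_y(-3, y) = 3*y**2 + 4*y; vanishes at y ∈ {0}. (-3, 0): f_x = 9 ≠ 0.
  x = -2: f_y(-2, y) = 3*y**2 + 8*y + 5; vanishes at y ∈ {-1}. (-2, -1): f_x = 0, f = 0 — SINGULAR.
  x = -1: f_y(-1, y) = 3*y**2 + 12*y + 8; no integer root y with |y| ≤ 4.
  x = 0: f_y(0, y) = 3*y**2 + 16*y + 9; no integer root y with |y| ≤ 4.
  x = 1: f_y(1, y) = 3*y**2 + 20*y + 8; no integer root y with |y| ≤ 4.
  x = 2: f_y(2, y) = 3*y**2 + 24*y + 5; no integer root y with |y| ≤ 4.
  x = 3: f_y(3, y) = 3*y**2 + 28*y; vanishes at y ∈ {0}. (3, 0): f_x = 57 ≠ 0.
  x = 4: f_y(4, y) = 3*y**2 + 32*y - 7; no integer root y with |y| ≤ 4.
Only singular point on the grid: (-2, -1).
Classify: substitute x = -2 + u, y = -1 + v and expand: f = u**3 - u**2*v - u**2 + 2*u*v**2 + v**3 + v**2.
No constant or linear terms (consistent with a singular point). Quadratic part: -u**2 + v**2. Cubic part: u**3 - u**2*v + 2*u*v**2 + v**3.
The quadratic part v**2 - u**2 = (v − u)(v + u) splits into two distinct linear factors, so there are two distinct tangent lines y − -1 = ±(x − -2) — this is a node (ordinary double point).
Classification: node.


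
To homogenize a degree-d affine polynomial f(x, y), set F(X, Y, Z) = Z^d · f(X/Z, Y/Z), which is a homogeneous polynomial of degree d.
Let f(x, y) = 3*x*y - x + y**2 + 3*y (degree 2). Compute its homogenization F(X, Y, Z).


F(X, Y, Z) = 3*X*Y - X*Z + Y**2 + 3*Y*Z

deg(f) = 2.
Substitute x = X/Z, y = Y/Z into f, then multiply by Z^2.
  monomial 3·x^1·y^1 ↦ 3·X^1·Y^1·Z^0.
  monomial -1·x^1·y^0 ↦ -1·X^1·Y^0·Z^1.
  monomial 1·x^0·y^2 ↦ 1·X^0·Y^2·Z^0.
  monomial 3·x^0·y^1 ↦ 3·X^0·Y^1·Z^1.
Collecting: F(X, Y, Z) = 3*X*Y - X*Z + Y**2 + 3*Y*Z.


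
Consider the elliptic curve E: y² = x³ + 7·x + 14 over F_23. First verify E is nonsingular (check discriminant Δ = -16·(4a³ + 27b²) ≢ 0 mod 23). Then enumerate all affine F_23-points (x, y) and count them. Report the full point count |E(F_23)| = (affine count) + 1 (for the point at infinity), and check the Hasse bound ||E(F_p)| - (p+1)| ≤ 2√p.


Affine points = {(2, 6), (2, 17), (3, 4), (3, 19), (5, 6), (5, 17), (9, 1), (9, 22), (10, 7), (10, 16), (12, 3), (12, 20), (13, 5), (13, 18), (14, 2), (14, 21), (16, 6), (16, 17), (17, 3), (17, 20), (20, 9), (20, 14), (22, 11), (22, 12)}; affine count = 24; |E(F_23)| = 25.

Discriminant check: Δ ∝ 4a³ + 27b² = 4·7³ + 27·14² = 4·343 + 27·196 ≡ 17 (mod 23). Nonzero ⇒ E is nonsingular.
For each x ∈ F_23, compute rhs = x³ + 7·x + 14 mod 23, then count y ∈ F_23 with y² ≡ rhs.
  x = 0: rhs = 14, matching y values: none (0 points).
  x = 1: rhs = 22, matching y values: none (0 points).
  x = 2: rhs = 13, matching y values: 6, 17 (2 points).
  x = 3: rhs = 16, matching y values: 4, 19 (2 points).
  x = 4: rhs = 14, matching y values: none (0 points).
  x = 5: rhs = 13, matching y values: 6, 17 (2 points).
  x = 6: rhs = 19, matching y values: none (0 points).
  x = 7: rhs = 15, matching y values: none (0 points).
  x = 8: rhs = 7, matching y values: none (0 points).
  x = 9: rhs = 1, matching y values: 1, 22 (2 points).
  x = 10: rhs = 3, matching y values: 7, 16 (2 points).
  x = 11: rhs = 19, matching y values: none (0 points).
  x = 12: rhs = 9, matching y values: 3, 20 (2 points).
  x = 13: rhs = 2, matching y values: 5, 18 (2 points).
  x = 14: rhs = 4, matching y values: 2, 21 (2 points).
  x = 15: rhs = 21, matching y values: none (0 points).
  x = 16: rhs = 13, matching y values: 6, 17 (2 points).
  x = 17: rhs = 9, matching y values: 3, 20 (2 points).
  x = 18: rhs = 15, matching y values: none (0 points).
  x = 19: rhs = 14, matching y values: none (0 points).
  x = 20: rhs = 12, matching y values: 9, 14 (2 points).
  x = 21: rhs = 15, matching y values: none (0 points).
  x = 22: rhs = 6, matching y values: 11, 12 (2 points).
Total affine count: 24.
Full point count |E(F_23)| = 24 + 1 = 25.
Hasse bound: |25 − (23+1)| = |1| = 1 ≤ 2√23 ≈ 9.5917 ✓.


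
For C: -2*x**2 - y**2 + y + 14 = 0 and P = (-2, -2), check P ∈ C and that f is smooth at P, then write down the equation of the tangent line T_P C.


Tangent line at P: 8*x + 5*y + 26 = 0.

Step 1: f(-2, -2) = 0, so P lies on C.
Step 2: partial derivatives
  f_x(x, y) = -4*x, f_y(x, y) = 1 - 2*y.
  f_x(P) = 8, f_y(P) = 5 (gradient nonzero, so P is smooth).
Step 3: tangent line at P: 8·(x − -2) + 5·(y − -2) = 0.
Expanding: 8*x + 5*y + 26 = 0.


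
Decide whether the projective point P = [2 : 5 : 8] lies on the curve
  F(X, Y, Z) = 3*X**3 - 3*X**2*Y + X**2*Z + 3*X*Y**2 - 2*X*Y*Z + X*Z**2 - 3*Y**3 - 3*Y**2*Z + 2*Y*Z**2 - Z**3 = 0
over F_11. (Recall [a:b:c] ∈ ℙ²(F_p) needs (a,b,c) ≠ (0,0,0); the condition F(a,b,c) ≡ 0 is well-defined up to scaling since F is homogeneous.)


F(2,5,8) ≡ 4 (mod 11); P is NOT on the curve.

Evaluate F(2, 5, 8) term-by-term (mod 11).
  3*X**3 ↦ 3·8·1·1 = 24
  -3*X**2*Y ↦ -3·4·5·1 = -60
  X**2*Z ↦ 1·4·1·8 = 32
  3*X*Y**2 ↦ 3·2·25·1 = 150
  -2*X*Y*Z ↦ -2·2·5·8 = -160
  X*Z**2 ↦ 1·2·1·64 = 128
  -3*Y**3 ↦ -3·1·125·1 = -375
  -3*Y**2*Z ↦ -3·1·25·8 = -600
  2*Y*Z**2 ↦ 2·1·5·64 = 640
  -Z**3 ↦ -1·1·1·512 = -512
Sum: F(2, 5, 8) = (24) + (-60) + (32) + (150) + (-160) + (128) + (-375) + (-600) + (640) + (-512) = -733.
Reducing mod 11: -733 ≡ 4 (mod 11).
Since F(a, b, c) ≡ 4 ≠ 0 (mod 11), P does NOT lie on the curve.


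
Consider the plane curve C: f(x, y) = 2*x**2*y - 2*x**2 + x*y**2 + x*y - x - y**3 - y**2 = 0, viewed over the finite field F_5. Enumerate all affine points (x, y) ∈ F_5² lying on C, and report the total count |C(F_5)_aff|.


Affine F_5-points: {(0, 0), (0, 4), (1, 2), (1, 4), (2, 0), (2, 1), (4, 2)}; count = 7.

For each of the 25 pairs (x, y) ∈ F_5², evaluate f(x, y) mod 5. Record the zeros.
  x = 0: [0↦0, 1↦3, 2↦3, 3↦4, 4↦0]  zeros at y ∈ {0, 4}
  x = 1: [0↦2, 1↦4, 2↦0, 3↦4, 4↦0]  zeros at y ∈ {2, 4}
  x = 2: [0↦0, 1↦0, 2↦1, 3↦2, 4↦2]  zeros at y ∈ {0, 1}
  x = 3: [0↦4, 1↦1, 2↦1, 3↦3, 4↦1]  zeros at y ∈ ∅
  x = 4: [0↦4, 1↦2, 2↦0, 3↦2, 4↦2]  zeros at y ∈ {2}
Collecting zeros: affine points = {(0, 0), (0, 4), (1, 2), (1, 4), (2, 0), (2, 1), (4, 2)}.
Total count |C(F_5)_aff| = 7.


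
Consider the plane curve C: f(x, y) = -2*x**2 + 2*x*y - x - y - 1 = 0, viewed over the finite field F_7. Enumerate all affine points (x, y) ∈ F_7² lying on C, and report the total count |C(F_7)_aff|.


Affine F_7-points: {(0, 6), (1, 4), (2, 6), (3, 3), (5, 0), (6, 4)}; count = 6.

For each of the 49 pairs (x, y) ∈ F_7², evaluate f(x, y) mod 7. Record the zeros.
  x = 0: [0↦6, 1↦5, 2↦4, 3↦3, 4↦2, 5↦1, 6↦0]  zeros at y ∈ {6}
  x = 1: [0↦3, 1↦4, 2↦5, 3↦6, 4↦0, 5↦1, 6↦2]  zeros at y ∈ {4}
  x = 2: [0↦3, 1↦6, 2↦2, 3↦5, 4↦1, 5↦4, 6↦0]  zeros at y ∈ {6}
  x = 3: [0↦6, 1↦4, 2↦2, 3↦0, 4↦5, 5↦3, 6↦1]  zeros at y ∈ {3}
  x = 4: [0↦5, 1↦5, 2↦5, 3↦5, 4↦5, 5↦5, 6↦5]  zeros at y ∈ ∅
  x = 5: [0↦0, 1↦2, 2↦4, 3↦6, 4↦1, 5↦3, 6↦5]  zeros at y ∈ {0}
  x = 6: [0↦5, 1↦2, 2↦6, 3↦3, 4↦0, 5↦4, 6↦1]  zeros at y ∈ {4}
Collecting zeros: affine points = {(0, 6), (1, 4), (2, 6), (3, 3), (5, 0), (6, 4)}.
Total count |C(F_7)_aff| = 6.


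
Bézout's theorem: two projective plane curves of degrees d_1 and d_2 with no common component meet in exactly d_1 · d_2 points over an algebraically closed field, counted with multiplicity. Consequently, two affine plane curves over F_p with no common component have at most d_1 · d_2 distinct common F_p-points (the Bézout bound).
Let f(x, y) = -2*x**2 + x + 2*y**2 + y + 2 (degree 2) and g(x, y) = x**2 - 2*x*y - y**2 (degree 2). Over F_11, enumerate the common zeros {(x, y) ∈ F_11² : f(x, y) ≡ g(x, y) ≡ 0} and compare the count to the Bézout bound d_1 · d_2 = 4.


Common zeros: ∅; count = 0; Bézout bound = 4.

deg(f) = 2, deg(g) = 2, so Bézout bound = 4.
Scan x ∈ F_11. For each x, list the y ∈ F_11 with f(x, y) ≡ 0 and those with g(x, y) ≡ 0 (mod 11); the common zeros in that column are the intersection.
  x = 0: f ≡ 0 at y ∈ ∅; g ≡ 0 at y ∈ {0}; common: ∅.
  x = 1: f ≡ 0 at y ∈ {2, 3}; g ≡ 0 at y ∈ ∅; common: ∅.
  x = 2: f ≡ 0 at y ∈ {8}; g ≡ 0 at y ∈ ∅; common: ∅.
  x = 3: f ≡ 0 at y ∈ ∅; g ≡ 0 at y ∈ ∅; common: ∅.
  x = 4: f ≡ 0 at y ∈ {8}; g ≡ 0 at y ∈ ∅; common: ∅.
  x = 5: f ≡ 0 at y ∈ {2, 3}; g ≡ 0 at y ∈ ∅; common: ∅.
  x = 6: f ≡ 0 at y ∈ ∅; g ≡ 0 at y ∈ ∅; common: ∅.
  x = 7: f ≡ 0 at y ∈ {6, 10}; g ≡ 0 at y ∈ ∅; common: ∅.
  x = 8: f ≡ 0 at y ∈ ∅; g ≡ 0 at y ∈ ∅; common: ∅.
  x = 9: f ≡ 0 at y ∈ ∅; g ≡ 0 at y ∈ ∅; common: ∅.
  x = 10: f ≡ 0 at y ∈ {6, 10}; g ≡ 0 at y ∈ ∅; common: ∅.
Collecting: common zeros = ∅, so the count is 0.
Comparison with the Bézout bound: 0 ≤ 4 = deg(f)·deg(g), as expected for curves with no common component (the affine F_11-count falls short of the bound because intersections may lie at infinity, over extension fields, or carry multiplicity).


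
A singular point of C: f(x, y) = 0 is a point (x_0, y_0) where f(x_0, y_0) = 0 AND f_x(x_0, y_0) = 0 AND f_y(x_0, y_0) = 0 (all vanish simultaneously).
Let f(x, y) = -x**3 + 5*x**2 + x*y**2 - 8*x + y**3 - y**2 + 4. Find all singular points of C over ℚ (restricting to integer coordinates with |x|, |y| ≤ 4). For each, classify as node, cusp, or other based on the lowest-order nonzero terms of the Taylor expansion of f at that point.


Singular points: {(2, 0)}; classification: node.

Compute partial derivatives:
  f_x = -3*x**2 + 10*x + y**2 - 8.
  f_y = 2*x*y + 3*y**2 - 2*y.
Scan x_0 ∈ {−4, ..., 4}. For each x_0, f_y(x_0, y) is a polynomial in y; find its integer roots y ∈ {−4, ..., 4}, then test f_x and f at those candidates.
  x = -4: f_y(-4, y) = 3*y**2 - 10*y; vanishes at y ∈ {0}. (-4, 0): f_x = -96 ≠ 0.
  x = -3: f_y(-3, y) = 3*y**2 - 8*y; vanishes at y ∈ {0}. (-3, 0): f_x = -65 ≠ 0.
  x = -2: f_y(-2, y) = 3*y**2 - 6*y; vanishes at y ∈ {0, 2}. (-2, 0): f_x = -40 ≠ 0; (-2, 2): f_x = -36 ≠ 0.
  x = -1: f_y(-1, y) = 3*y**2 - 4*y; vanishes at y ∈ {0}. (-1, 0): f_x = -21 ≠ 0.
  x = 0: f_y(0, y) = 3*y**2 - 2*y; vanishes at y ∈ {0}. (0, 0): f_x = -8 ≠ 0.
  x = 1: f_y(1, y) = 3*y**2; vanishes at y ∈ {0}. (1, 0): f_x = -1 ≠ 0.
  x = 2: f_y(2, y) = 3*y**2 + 2*y; vanishes at y ∈ {0}. (2, 0): f_x = 0, f = 0 — SINGULAR.
  x = 3: f_y(3, y) = 3*y**2 + 4*y; vanishes at y ∈ {0}. (3, 0): f_x = -5 ≠ 0.
  x = 4: f_y(4, y) = 3*y**2 + 6*y; vanishes at y ∈ {-2, 0}. (4, -2): f_x = -12 ≠ 0; (4, 0): f_x = -16 ≠ 0.
Only singular point on the grid: (2, 0).
Classify: substitute x = 2 + u, y = 0 + v and expand: f = -u**3 - u**2 + u*v**2 + v**3 + v**2.
No constant or linear terms (consistent with a singular point). Quadratic part: -u**2 + v**2. Cubic part: -u**3 + u*v**2 + v**3.
The quadratic part v**2 - u**2 = (v − u)(v + u) splits into two distinct linear factors, so there are two distinct tangent lines y − 0 = ±(x − 2) — this is a node (ordinary double point).
Classification: node.


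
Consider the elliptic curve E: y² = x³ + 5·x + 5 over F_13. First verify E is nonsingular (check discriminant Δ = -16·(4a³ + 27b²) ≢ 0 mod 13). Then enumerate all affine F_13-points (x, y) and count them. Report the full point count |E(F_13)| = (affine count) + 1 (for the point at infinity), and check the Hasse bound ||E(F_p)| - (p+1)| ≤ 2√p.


Affine points = {(2, 6), (2, 7), (5, 5), (5, 8), (6, 2), (6, 11), (9, 5), (9, 8), (11, 0), (12, 5), (12, 8)}; affine count = 11; |E(F_13)| = 12.

Discriminant check: Δ ∝ 4a³ + 27b² = 4·5³ + 27·5² = 4·125 + 27·25 ≡ 5 (mod 13). Nonzero ⇒ E is nonsingular.
For each x ∈ F_13, compute rhs = x³ + 5·x + 5 mod 13, then count y ∈ F_13 with y² ≡ rhs.
  x = 0: rhs = 5, matching y values: none (0 points).
  x = 1: rhs = 11, matching y values: none (0 points).
  x = 2: rhs = 10, matching y values: 6, 7 (2 points).
  x = 3: rhs = 8, matching y values: none (0 points).
  x = 4: rhs = 11, matching y values: none (0 points).
  x = 5: rhs = 12, matching y values: 5, 8 (2 points).
  x = 6: rhs = 4, matching y values: 2, 11 (2 points).
  x = 7: rhs = 6, matching y values: none (0 points).
  x = 8: rhs = 11, matching y values: none (0 points).
  x = 9: rhs = 12, matching y values: 5, 8 (2 points).
  x = 10: rhs = 2, matching y values: none (0 points).
  x = 11: rhs = 0, matching y values: 0 (1 points).
  x = 12: rhs = 12, matching y values: 5, 8 (2 points).
Total affine count: 11.
Full point count |E(F_13)| = 11 + 1 = 12.
Hasse bound: |12 − (13+1)| = |-2| = 2 ≤ 2√13 ≈ 7.2111 ✓.


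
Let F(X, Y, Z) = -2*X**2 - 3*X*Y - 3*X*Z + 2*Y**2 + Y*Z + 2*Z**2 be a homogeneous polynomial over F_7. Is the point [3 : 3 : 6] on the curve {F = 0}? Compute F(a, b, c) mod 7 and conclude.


F(3,3,6) ≡ 2 (mod 7); P is NOT on the curve.

Evaluate F(3, 3, 6) term-by-term (mod 7).
  -2*X**2 ↦ -2·9·1·1 = -18
  -3*X*Y ↦ -3·3·3·1 = -27
  -3*X*Z ↦ -3·3·1·6 = -54
  2*Y**2 ↦ 2·1·9·1 = 18
  Y*Z ↦ 1·1·3·6 = 18
  2*Z**2 ↦ 2·1·1·36 = 72
Sum: F(3, 3, 6) = (-18) + (-27) + (-54) + (18) + (18) + (72) = 9.
Reducing mod 7: 9 ≡ 2 (mod 7).
Since F(a, b, c) ≡ 2 ≠ 0 (mod 7), P does NOT lie on the curve.


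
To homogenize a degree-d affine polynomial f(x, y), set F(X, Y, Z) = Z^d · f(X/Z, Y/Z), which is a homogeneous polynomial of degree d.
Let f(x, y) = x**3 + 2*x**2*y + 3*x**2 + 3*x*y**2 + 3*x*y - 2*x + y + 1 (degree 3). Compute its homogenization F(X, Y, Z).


F(X, Y, Z) = X**3 + 2*X**2*Y + 3*X**2*Z + 3*X*Y**2 + 3*X*Y*Z - 2*X*Z**2 + Y*Z**2 + Z**3

deg(f) = 3.
Substitute x = X/Z, y = Y/Z into f, then multiply by Z^3.
  monomial 1·x^3·y^0 ↦ 1·X^3·Y^0·Z^0.
  monomial 2·x^2·y^1 ↦ 2·X^2·Y^1·Z^0.
  monomial 3·x^2·y^0 ↦ 3·X^2·Y^0·Z^1.
  monomial 3·x^1·y^2 ↦ 3·X^1·Y^2·Z^0.
  monomial 3·x^1·y^1 ↦ 3·X^1·Y^1·Z^1.
  monomial -2·x^1·y^0 ↦ -2·X^1·Y^0·Z^2.
  monomial 1·x^0·y^1 ↦ 1·X^0·Y^1·Z^2.
  monomial 1·x^0·y^0 ↦ 1·X^0·Y^0·Z^3.
Collecting: F(X, Y, Z) = X**3 + 2*X**2*Y + 3*X**2*Z + 3*X*Y**2 + 3*X*Y*Z - 2*X*Z**2 + Y*Z**2 + Z**3.


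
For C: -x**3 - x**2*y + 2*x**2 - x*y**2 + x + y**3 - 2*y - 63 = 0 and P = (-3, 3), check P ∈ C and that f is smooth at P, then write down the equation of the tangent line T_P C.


Tangent line at P: -29*x + 34*y - 189 = 0.

Step 1: f(-3, 3) = 0, so P lies on C.
Step 2: partial derivatives
  f_x(x, y) = -3*x**2 - 2*x*y + 4*x - y**2 + 1, f_y(x, y) = -x**2 - 2*x*y + 3*y**2 - 2.
  f_x(P) = -29, f_y(P) = 34 (gradient nonzero, so P is smooth).
Step 3: tangent line at P: -29·(x − -3) + 34·(y − 3) = 0.
Expanding: -29*x + 34*y - 189 = 0.


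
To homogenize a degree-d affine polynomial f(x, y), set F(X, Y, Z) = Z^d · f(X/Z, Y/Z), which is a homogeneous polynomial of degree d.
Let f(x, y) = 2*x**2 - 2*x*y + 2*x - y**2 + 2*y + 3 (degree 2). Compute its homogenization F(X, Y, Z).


F(X, Y, Z) = 2*X**2 - 2*X*Y + 2*X*Z - Y**2 + 2*Y*Z + 3*Z**2

deg(f) = 2.
Substitute x = X/Z, y = Y/Z into f, then multiply by Z^2.
  monomial 2·x^2·y^0 ↦ 2·X^2·Y^0·Z^0.
  monomial -2·x^1·y^1 ↦ -2·X^1·Y^1·Z^0.
  monomial 2·x^1·y^0 ↦ 2·X^1·Y^0·Z^1.
  monomial -1·x^0·y^2 ↦ -1·X^0·Y^2·Z^0.
  monomial 2·x^0·y^1 ↦ 2·X^0·Y^1·Z^1.
  monomial 3·x^0·y^0 ↦ 3·X^0·Y^0·Z^2.
Collecting: F(X, Y, Z) = 2*X**2 - 2*X*Y + 2*X*Z - Y**2 + 2*Y*Z + 3*Z**2.


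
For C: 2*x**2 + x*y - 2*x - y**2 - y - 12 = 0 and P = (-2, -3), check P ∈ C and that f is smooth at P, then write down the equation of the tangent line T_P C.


Tangent line at P: -13*x + 3*y - 17 = 0.

Step 1: f(-2, -3) = 0, so P lies on C.
Step 2: partial derivatives
  f_x(x, y) = 4*x + y - 2, f_y(x, y) = x - 2*y - 1.
  f_x(P) = -13, f_y(P) = 3 (gradient nonzero, so P is smooth).
Step 3: tangent line at P: -13·(x − -2) + 3·(y − -3) = 0.
Expanding: -13*x + 3*y - 17 = 0.


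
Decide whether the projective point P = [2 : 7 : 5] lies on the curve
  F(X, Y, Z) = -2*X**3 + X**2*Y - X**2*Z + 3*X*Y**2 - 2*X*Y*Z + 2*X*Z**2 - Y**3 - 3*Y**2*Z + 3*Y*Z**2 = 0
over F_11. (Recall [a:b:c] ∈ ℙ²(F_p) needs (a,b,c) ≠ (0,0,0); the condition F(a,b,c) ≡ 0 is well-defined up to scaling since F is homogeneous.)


F(2,7,5) ≡ 1 (mod 11); P is NOT on the curve.

Evaluate F(2, 7, 5) term-by-term (mod 11).
  -2*X**3 ↦ -2·8·1·1 = -16
  X**2*Y ↦ 1·4·7·1 = 28
  -X**2*Z ↦ -1·4·1·5 = -20
  3*X*Y**2 ↦ 3·2·49·1 = 294
  -2*X*Y*Z ↦ -2·2·7·5 = -140
  2*X*Z**2 ↦ 2·2·1·25 = 100
  -Y**3 ↦ -1·1·343·1 = -343
  -3*Y**2*Z ↦ -3·1·49·5 = -735
  3*Y*Z**2 ↦ 3·1·7·25 = 525
Sum: F(2, 7, 5) = (-16) + (28) + (-20) + (294) + (-140) + (100) + (-343) + (-735) + (525) = -307.
Reducing mod 11: -307 ≡ 1 (mod 11).
Since F(a, b, c) ≡ 1 ≠ 0 (mod 11), P does NOT lie on the curve.


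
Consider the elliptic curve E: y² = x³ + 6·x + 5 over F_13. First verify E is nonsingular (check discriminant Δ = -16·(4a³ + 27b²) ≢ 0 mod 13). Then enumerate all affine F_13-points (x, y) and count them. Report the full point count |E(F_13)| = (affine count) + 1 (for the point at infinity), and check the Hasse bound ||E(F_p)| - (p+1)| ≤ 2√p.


Affine points = {(1, 5), (1, 8), (2, 5), (2, 8), (5, 2), (5, 11), (6, 6), (6, 7), (7, 0), (10, 5), (10, 8)}; affine count = 11; |E(F_13)| = 12.

Discriminant check: Δ ∝ 4a³ + 27b² = 4·6³ + 27·5² = 4·216 + 27·25 ≡ 5 (mod 13). Nonzero ⇒ E is nonsingular.
For each x ∈ F_13, compute rhs = x³ + 6·x + 5 mod 13, then count y ∈ F_13 with y² ≡ rhs.
  x = 0: rhs = 5, matching y values: none (0 points).
  x = 1: rhs = 12, matching y values: 5, 8 (2 points).
  x = 2: rhs = 12, matching y values: 5, 8 (2 points).
  x = 3: rhs = 11, matching y values: none (0 points).
  x = 4: rhs = 2, matching y values: none (0 points).
  x = 5: rhs = 4, matching y values: 2, 11 (2 points).
  x = 6: rhs = 10, matching y values: 6, 7 (2 points).
  x = 7: rhs = 0, matching y values: 0 (1 points).
  x = 8: rhs = 6, matching y values: none (0 points).
  x = 9: rhs = 8, matching y values: none (0 points).
  x = 10: rhs = 12, matching y values: 5, 8 (2 points).
  x = 11: rhs = 11, matching y values: none (0 points).
  x = 12: rhs = 11, matching y values: none (0 points).
Total affine count: 11.
Full point count |E(F_13)| = 11 + 1 = 12.
Hasse bound: |12 − (13+1)| = |-2| = 2 ≤ 2√13 ≈ 7.2111 ✓.


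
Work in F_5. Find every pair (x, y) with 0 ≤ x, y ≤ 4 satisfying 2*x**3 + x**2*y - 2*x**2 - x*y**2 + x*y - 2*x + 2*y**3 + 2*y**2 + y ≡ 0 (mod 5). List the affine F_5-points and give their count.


Affine F_5-points: {(0, 0), (0, 1), (0, 3), (1, 3), (2, 4), (3, 0)}; count = 6.

For each of the 25 pairs (x, y) ∈ F_5², evaluate f(x, y) mod 5. Record the zeros.
  x = 0: [0↦0, 1↦0, 2↦1, 3↦0, 4↦4]  zeros at y ∈ {0, 1, 3}
  x = 1: [0↦3, 1↦4, 2↦4, 3↦0, 4↦4]  zeros at y ∈ {3}
  x = 2: [0↦4, 1↦3, 2↦4, 3↦4, 4↦0]  zeros at y ∈ {4}
  x = 3: [0↦0, 1↦4, 2↦3, 3↦4, 4↦4]  zeros at y ∈ {0}
  x = 4: [0↦3, 1↦4, 2↦3, 3↦2, 4↦3]  zeros at y ∈ ∅
Collecting zeros: affine points = {(0, 0), (0, 1), (0, 3), (1, 3), (2, 4), (3, 0)}.
Total count |C(F_5)_aff| = 6.


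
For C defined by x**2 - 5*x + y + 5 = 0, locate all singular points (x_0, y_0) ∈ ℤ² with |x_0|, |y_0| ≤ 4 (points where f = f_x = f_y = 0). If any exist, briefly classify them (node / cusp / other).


No singular points in the scanned grid; C is smooth there.

Compute partial derivatives:
  f_x = 2*x - 5.
  f_y = 1.
f_y = 1 is a nonzero constant, so f_y never vanishes: no point (x, y) can satisfy f = f_x = f_y = 0. In particular no (x, y) ∈ {−4, ..., 4}² is singular; the curve is smooth.


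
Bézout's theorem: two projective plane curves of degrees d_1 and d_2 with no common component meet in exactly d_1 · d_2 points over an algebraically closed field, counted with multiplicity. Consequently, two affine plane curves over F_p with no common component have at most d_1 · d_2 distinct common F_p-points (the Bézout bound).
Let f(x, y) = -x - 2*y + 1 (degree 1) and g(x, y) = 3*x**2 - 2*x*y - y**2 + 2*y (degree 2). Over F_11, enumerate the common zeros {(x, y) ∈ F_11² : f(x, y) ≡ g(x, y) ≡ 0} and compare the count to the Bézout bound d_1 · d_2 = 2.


Common zeros: ∅; count = 0; Bézout bound = 2.

deg(f) = 1, deg(g) = 2, so Bézout bound = 2.
Scan x ∈ F_11. For each x, list the y ∈ F_11 with f(x, y) ≡ 0 and those with g(x, y) ≡ 0 (mod 11); the common zeros in that column are the intersection.
  x = 0: f ≡ 0 at y ∈ {6}; g ≡ 0 at y ∈ {0, 2}; common: ∅.
  x = 1: f ≡ 0 at y ∈ {0}; g ≡ 0 at y ∈ {5, 6}; common: ∅.
  x = 2: f ≡ 0 at y ∈ {5}; g ≡ 0 at y ∈ ∅; common: ∅.
  x = 3: f ≡ 0 at y ∈ {10}; g ≡ 0 at y ∈ {1, 6}; common: ∅.
  x = 4: f ≡ 0 at y ∈ {4}; g ≡ 0 at y ∈ ∅; common: ∅.
  x = 5: f ≡ 0 at y ∈ {9}; g ≡ 0 at y ∈ {1, 2}; common: ∅.
  x = 6: f ≡ 0 at y ∈ {3}; g ≡ 0 at y ∈ {5, 7}; common: ∅.
  x = 7: f ≡ 0 at y ∈ {8}; g ≡ 0 at y ∈ ∅; common: ∅.
  x = 8: f ≡ 0 at y ∈ {2}; g ≡ 0 at y ∈ ∅; common: ∅.
  x = 9: f ≡ 0 at y ∈ {7}; g ≡ 0 at y ∈ ∅; common: ∅.
  x = 10: f ≡ 0 at y ∈ {1}; g ≡ 0 at y ∈ ∅; common: ∅.
Collecting: common zeros = ∅, so the count is 0.
Comparison with the Bézout bound: 0 ≤ 2 = deg(f)·deg(g), as expected for curves with no common component (the affine F_11-count falls short of the bound because intersections may lie at infinity, over extension fields, or carry multiplicity).


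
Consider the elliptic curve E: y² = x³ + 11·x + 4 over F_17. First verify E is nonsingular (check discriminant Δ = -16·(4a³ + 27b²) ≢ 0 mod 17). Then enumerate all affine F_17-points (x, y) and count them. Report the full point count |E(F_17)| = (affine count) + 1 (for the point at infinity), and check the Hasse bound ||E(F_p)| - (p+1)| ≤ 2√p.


Affine points = {(0, 2), (0, 15), (1, 4), (1, 13), (2, 0), (3, 8), (3, 9), (7, 4), (7, 13), (8, 3), (8, 14), (9, 4), (9, 13), (10, 3), (10, 14), (13, 7), (13, 10), (15, 5), (15, 12), (16, 3), (16, 14)}; affine count = 21; |E(F_17)| = 22.

Discriminant check: Δ ∝ 4a³ + 27b² = 4·11³ + 27·4² = 4·1331 + 27·16 ≡ 10 (mod 17). Nonzero ⇒ E is nonsingular.
For each x ∈ F_17, compute rhs = x³ + 11·x + 4 mod 17, then count y ∈ F_17 with y² ≡ rhs.
  x = 0: rhs = 4, matching y values: 2, 15 (2 points).
  x = 1: rhs = 16, matching y values: 4, 13 (2 points).
  x = 2: rhs = 0, matching y values: 0 (1 points).
  x = 3: rhs = 13, matching y values: 8, 9 (2 points).
  x = 4: rhs = 10, matching y values: none (0 points).
  x = 5: rhs = 14, matching y values: none (0 points).
  x = 6: rhs = 14, matching y values: none (0 points).
  x = 7: rhs = 16, matching y values: 4, 13 (2 points).
  x = 8: rhs = 9, matching y values: 3, 14 (2 points).
  x = 9: rhs = 16, matching y values: 4, 13 (2 points).
  x = 10: rhs = 9, matching y values: 3, 14 (2 points).
  x = 11: rhs = 11, matching y values: none (0 points).
  x = 12: rhs = 11, matching y values: none (0 points).
  x = 13: rhs = 15, matching y values: 7, 10 (2 points).
  x = 14: rhs = 12, matching y values: none (0 points).
  x = 15: rhs = 8, matching y values: 5, 12 (2 points).
  x = 16: rhs = 9, matching y values: 3, 14 (2 points).
Total affine count: 21.
Full point count |E(F_17)| = 21 + 1 = 22.
Hasse bound: |22 − (17+1)| = |4| = 4 ≤ 2√17 ≈ 8.2462 ✓.


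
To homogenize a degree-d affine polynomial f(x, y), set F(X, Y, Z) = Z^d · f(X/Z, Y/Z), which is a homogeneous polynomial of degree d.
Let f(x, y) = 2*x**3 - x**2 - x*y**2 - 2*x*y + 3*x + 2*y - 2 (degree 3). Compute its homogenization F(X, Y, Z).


F(X, Y, Z) = 2*X**3 - X**2*Z - X*Y**2 - 2*X*Y*Z + 3*X*Z**2 + 2*Y*Z**2 - 2*Z**3

deg(f) = 3.
Substitute x = X/Z, y = Y/Z into f, then multiply by Z^3.
  monomial 2·x^3·y^0 ↦ 2·X^3·Y^0·Z^0.
  monomial -1·x^2·y^0 ↦ -1·X^2·Y^0·Z^1.
  monomial -1·x^1·y^2 ↦ -1·X^1·Y^2·Z^0.
  monomial -2·x^1·y^1 ↦ -2·X^1·Y^1·Z^1.
  monomial 3·x^1·y^0 ↦ 3·X^1·Y^0·Z^2.
  monomial 2·x^0·y^1 ↦ 2·X^0·Y^1·Z^2.
  monomial -2·x^0·y^0 ↦ -2·X^0·Y^0·Z^3.
Collecting: F(X, Y, Z) = 2*X**3 - X**2*Z - X*Y**2 - 2*X*Y*Z + 3*X*Z**2 + 2*Y*Z**2 - 2*Z**3.


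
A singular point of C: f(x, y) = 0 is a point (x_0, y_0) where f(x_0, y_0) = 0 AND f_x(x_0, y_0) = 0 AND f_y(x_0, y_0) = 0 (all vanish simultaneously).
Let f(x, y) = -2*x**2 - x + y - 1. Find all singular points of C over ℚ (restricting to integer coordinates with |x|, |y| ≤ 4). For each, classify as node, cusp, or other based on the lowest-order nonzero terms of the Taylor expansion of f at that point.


No singular points in the scanned grid; C is smooth there.

Compute partial derivatives:
  f_x = -4*x - 1.
  f_y = 1.
f_y = 1 is a nonzero constant, so f_y never vanishes: no point (x, y) can satisfy f = f_x = f_y = 0. In particular no (x, y) ∈ {−4, ..., 4}² is singular; the curve is smooth.


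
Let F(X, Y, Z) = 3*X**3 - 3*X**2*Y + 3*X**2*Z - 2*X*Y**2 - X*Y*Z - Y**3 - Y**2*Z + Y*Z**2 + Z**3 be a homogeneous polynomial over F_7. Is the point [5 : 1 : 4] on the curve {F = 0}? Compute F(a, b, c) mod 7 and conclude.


F(5,1,4) ≡ 1 (mod 7); P is NOT on the curve.

Evaluate F(5, 1, 4) term-by-term (mod 7).
  3*X**3 ↦ 3·125·1·1 = 375
  -3*X**2*Y ↦ -3·25·1·1 = -75
  3*X**2*Z ↦ 3·25·1·4 = 300
  -2*X*Y**2 ↦ -2·5·1·1 = -10
  -X*Y*Z ↦ -1·5·1·4 = -20
  -Y**3 ↦ -1·1·1·1 = -1
  -Y**2*Z ↦ -1·1·1·4 = -4
  Y*Z**2 ↦ 1·1·1·16 = 16
  Z**3 ↦ 1·1·1·64 = 64
Sum: F(5, 1, 4) = (375) + (-75) + (300) + (-10) + (-20) + (-1) + (-4) + (16) + (64) = 645.
Reducing mod 7: 645 ≡ 1 (mod 7).
Since F(a, b, c) ≡ 1 ≠ 0 (mod 7), P does NOT lie on the curve.


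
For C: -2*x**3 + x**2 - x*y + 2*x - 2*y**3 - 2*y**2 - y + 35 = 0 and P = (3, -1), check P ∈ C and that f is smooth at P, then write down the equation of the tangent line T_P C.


Tangent line at P: -45*x - 6*y + 129 = 0.

Step 1: f(3, -1) = 0, so P lies on C.
Step 2: partial derivatives
  f_x(x, y) = -6*x**2 + 2*x - y + 2, f_y(x, y) = -x - 6*y**2 - 4*y - 1.
  f_x(P) = -45, f_y(P) = -6 (gradient nonzero, so P is smooth).
Step 3: tangent line at P: -45·(x − 3) + -6·(y − -1) = 0.
Expanding: -45*x - 6*y + 129 = 0.


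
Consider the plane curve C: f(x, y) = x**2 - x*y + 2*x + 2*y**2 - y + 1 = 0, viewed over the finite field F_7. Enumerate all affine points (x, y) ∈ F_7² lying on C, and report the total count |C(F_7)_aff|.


Affine F_7-points: {(0, 2), (1, 4), (2, 6), (3, 1), (4, 3), (5, 5), (6, 0)}; count = 7.

For each of the 49 pairs (x, y) ∈ F_7², evaluate f(x, y) mod 7. Record the zeros.
  x = 0: [0↦1, 1↦2, 2↦0, 3↦2, 4↦1, 5↦4, 6↦4]  zeros at y ∈ {2}
  x = 1: [0↦4, 1↦4, 2↦1, 3↦2, 4↦0, 5↦2, 6↦1]  zeros at y ∈ {4}
  x = 2: [0↦2, 1↦1, 2↦4, 3↦4, 4↦1, 5↦2, 6↦0]  zeros at y ∈ {6}
  x = 3: [0↦2, 1↦0, 2↦2, 3↦1, 4↦4, 5↦4, 6↦1]  zeros at y ∈ {1}
  x = 4: [0↦4, 1↦1, 2↦2, 3↦0, 4↦2, 5↦1, 6↦4]  zeros at y ∈ {3}
  x = 5: [0↦1, 1↦4, 2↦4, 3↦1, 4↦2, 5↦0, 6↦2]  zeros at y ∈ {5}
  x = 6: [0↦0, 1↦2, 2↦1, 3↦4, 4↦4, 5↦1, 6↦2]  zeros at y ∈ {0}
Collecting zeros: affine points = {(0, 2), (1, 4), (2, 6), (3, 1), (4, 3), (5, 5), (6, 0)}.
Total count |C(F_7)_aff| = 7.


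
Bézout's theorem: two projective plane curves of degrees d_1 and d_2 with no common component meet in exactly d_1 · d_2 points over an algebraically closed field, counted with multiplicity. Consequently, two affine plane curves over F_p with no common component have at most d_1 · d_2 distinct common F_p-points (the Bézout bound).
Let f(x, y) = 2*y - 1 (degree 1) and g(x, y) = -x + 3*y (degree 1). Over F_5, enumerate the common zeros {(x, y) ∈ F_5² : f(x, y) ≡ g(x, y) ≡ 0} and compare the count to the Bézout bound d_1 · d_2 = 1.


Common zeros: {(4, 3)}; count = 1; Bézout bound = 1.

deg(f) = 1, deg(g) = 1, so Bézout bound = 1.
Scan x ∈ F_5. For each x, list the y ∈ F_5 with f(x, y) ≡ 0 and those with g(x, y) ≡ 0 (mod 5); the common zeros in that column are the intersection.
  x = 0: f ≡ 0 at y ∈ {3}; g ≡ 0 at y ∈ {0}; common: ∅.
  x = 1: f ≡ 0 at y ∈ {3}; g ≡ 0 at y ∈ {2}; common: ∅.
  x = 2: f ≡ 0 at y ∈ {3}; g ≡ 0 at y ∈ {4}; common: ∅.
  x = 3: f ≡ 0 at y ∈ {3}; g ≡ 0 at y ∈ {1}; common: ∅.
  x = 4: f ≡ 0 at y ∈ {3}; g ≡ 0 at y ∈ {3}; common: {3}.
Collecting: common zeros = {(4, 3)}, so the count is 1.
Comparison with the Bézout bound: 1 ≤ 1 = deg(f)·deg(g), as expected for curves with no common component (the bound is attained).


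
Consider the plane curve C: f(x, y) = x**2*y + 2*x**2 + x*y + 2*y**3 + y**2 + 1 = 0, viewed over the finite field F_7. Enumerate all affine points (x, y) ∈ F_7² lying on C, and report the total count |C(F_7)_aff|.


Affine F_7-points: {(0, 2), (0, 6), (1, 6), (3, 2), (4, 1), (5, 1), (5, 4), (5, 5), (6, 4)}; count = 9.

For each of the 49 pairs (x, y) ∈ F_7², evaluate f(x, y) mod 7. Record the zeros.
  x = 0: [0↦1, 1↦4, 2↦0, 3↦1, 4↦5, 5↦3, 6↦0]  zeros at y ∈ {2, 6}
  x = 1: [0↦3, 1↦1, 2↦6, 3↦2, 4↦1, 5↦1, 6↦0]  zeros at y ∈ {6}
  x = 2: [0↦2, 1↦4, 2↦6, 3↦6, 4↦2, 5↦6, 6↦2]  zeros at y ∈ ∅
  x = 3: [0↦5, 1↦6, 2↦0, 3↦6, 4↦1, 5↦4, 6↦6]  zeros at y ∈ {2}
  x = 4: [0↦5, 1↦0, 2↦2, 3↦2, 4↦5, 5↦2, 6↦5]  zeros at y ∈ {1}
  x = 5: [0↦2, 1↦0, 2↦5, 3↦1, 4↦0, 5↦0, 6↦6]  zeros at y ∈ {1, 4, 5}
  x = 6: [0↦3, 1↦6, 2↦2, 3↦3, 4↦0, 5↦5, 6↦2]  zeros at y ∈ {4}
Collecting zeros: affine points = {(0, 2), (0, 6), (1, 6), (3, 2), (4, 1), (5, 1), (5, 4), (5, 5), (6, 4)}.
Total count |C(F_7)_aff| = 9.


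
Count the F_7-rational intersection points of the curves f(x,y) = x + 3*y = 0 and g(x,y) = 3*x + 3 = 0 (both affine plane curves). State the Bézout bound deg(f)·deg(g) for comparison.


Common zeros: {(6, 5)}; count = 1; Bézout bound = 1.

deg(f) = 1, deg(g) = 1, so Bézout bound = 1.
Scan x ∈ F_7. For each x, list the y ∈ F_7 with f(x, y) ≡ 0 and those with g(x, y) ≡ 0 (mod 7); the common zeros in that column are the intersection.
  x = 0: f ≡ 0 at y ∈ {0}; g ≡ 0 at y ∈ ∅; common: ∅.
  x = 1: f ≡ 0 at y ∈ {2}; g ≡ 0 at y ∈ ∅; common: ∅.
  x = 2: f ≡ 0 at y ∈ {4}; g ≡ 0 at y ∈ ∅; common: ∅.
  x = 3: f ≡ 0 at y ∈ {6}; g ≡ 0 at y ∈ ∅; common: ∅.
  x = 4: f ≡ 0 at y ∈ {1}; g ≡ 0 at y ∈ ∅; common: ∅.
  x = 5: f ≡ 0 at y ∈ {3}; g ≡ 0 at y ∈ ∅; common: ∅.
  x = 6: f ≡ 0 at y ∈ {5}; g ≡ 0 at y ∈ {0, 1, 2, 3, 4, 5, 6}; common: {5}.
Collecting: common zeros = {(6, 5)}, so the count is 1.
Comparison with the Bézout bound: 1 ≤ 1 = deg(f)·deg(g), as expected for curves with no common component (the bound is attained).


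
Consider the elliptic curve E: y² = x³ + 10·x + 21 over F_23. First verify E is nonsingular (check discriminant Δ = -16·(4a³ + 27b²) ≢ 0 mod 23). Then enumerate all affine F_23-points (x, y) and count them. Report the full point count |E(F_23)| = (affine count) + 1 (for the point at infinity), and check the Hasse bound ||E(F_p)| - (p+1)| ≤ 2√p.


Affine points = {(1, 3), (1, 20), (2, 7), (2, 16), (3, 3), (3, 20), (5, 9), (5, 14), (9, 9), (9, 14), (11, 6), (11, 17), (12, 11), (12, 12), (13, 5), (13, 18), (15, 2), (15, 21), (19, 3), (19, 20), (21, 4), (21, 19)}; affine count = 22; |E(F_23)| = 23.

Discriminant check: Δ ∝ 4a³ + 27b² = 4·10³ + 27·21² = 4·1000 + 27·441 ≡ 14 (mod 23). Nonzero ⇒ E is nonsingular.
For each x ∈ F_23, compute rhs = x³ + 10·x + 21 mod 23, then count y ∈ F_23 with y² ≡ rhs.
  x = 0: rhs = 21, matching y values: none (0 points).
  x = 1: rhs = 9, matching y values: 3, 20 (2 points).
  x = 2: rhs = 3, matching y values: 7, 16 (2 points).
  x = 3: rhs = 9, matching y values: 3, 20 (2 points).
  x = 4: rhs = 10, matching y values: none (0 points).
  x = 5: rhs = 12, matching y values: 9, 14 (2 points).
  x = 6: rhs = 21, matching y values: none (0 points).
  x = 7: rhs = 20, matching y values: none (0 points).
  x = 8: rhs = 15, matching y values: none (0 points).
  x = 9: rhs = 12, matching y values: 9, 14 (2 points).
  x = 10: rhs = 17, matching y values: none (0 points).
  x = 11: rhs = 13, matching y values: 6, 17 (2 points).
  x = 12: rhs = 6, matching y values: 11, 12 (2 points).
  x = 13: rhs = 2, matching y values: 5, 18 (2 points).
  x = 14: rhs = 7, matching y values: none (0 points).
  x = 15: rhs = 4, matching y values: 2, 21 (2 points).
  x = 16: rhs = 22, matching y values: none (0 points).
  x = 17: rhs = 21, matching y values: none (0 points).
  x = 18: rhs = 7, matching y values: none (0 points).
  x = 19: rhs = 9, matching y values: 3, 20 (2 points).
  x = 20: rhs = 10, matching y values: none (0 points).
  x = 21: rhs = 16, matching y values: 4, 19 (2 points).
  x = 22: rhs = 10, matching y values: none (0 points).
Total affine count: 22.
Full point count |E(F_23)| = 22 + 1 = 23.
Hasse bound: |23 − (23+1)| = |-1| = 1 ≤ 2√23 ≈ 9.5917 ✓.


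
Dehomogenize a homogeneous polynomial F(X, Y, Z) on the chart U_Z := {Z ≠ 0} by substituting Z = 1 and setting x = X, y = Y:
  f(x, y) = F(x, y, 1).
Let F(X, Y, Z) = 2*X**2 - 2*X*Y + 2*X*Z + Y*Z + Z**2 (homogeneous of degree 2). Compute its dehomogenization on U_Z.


f(x, y) = 2*x**2 - 2*x*y + 2*x + y + 1

On U_Z we set Z = 1. Each monomial c·X^i·Y^j·Z^k in F becomes c·x^i·y^j·1^k = c·x^i·y^j.
Substituting Z = 1: F(X, Y, 1) = 2*x**2 - 2*x*y + 2*x + y + 1.
Note: deg(f) ≤ deg(F) = 2; strict inequality happens when F is divisible by Z (lost terms).


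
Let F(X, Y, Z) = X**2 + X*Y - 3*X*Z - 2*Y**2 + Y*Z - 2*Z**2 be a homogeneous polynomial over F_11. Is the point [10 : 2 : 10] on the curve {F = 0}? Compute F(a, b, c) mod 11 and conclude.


F(10,2,10) ≡ 6 (mod 11); P is NOT on the curve.

Evaluate F(10, 2, 10) term-by-term (mod 11).
  X**2 ↦ 1·100·1·1 = 100
  X*Y ↦ 1·10·2·1 = 20
  -3*X*Z ↦ -3·10·1·10 = -300
  -2*Y**2 ↦ -2·1·4·1 = -8
  Y*Z ↦ 1·1·2·10 = 20
  -2*Z**2 ↦ -2·1·1·100 = -200
Sum: F(10, 2, 10) = (100) + (20) + (-300) + (-8) + (20) + (-200) = -368.
Reducing mod 11: -368 ≡ 6 (mod 11).
Since F(a, b, c) ≡ 6 ≠ 0 (mod 11), P does NOT lie on the curve.


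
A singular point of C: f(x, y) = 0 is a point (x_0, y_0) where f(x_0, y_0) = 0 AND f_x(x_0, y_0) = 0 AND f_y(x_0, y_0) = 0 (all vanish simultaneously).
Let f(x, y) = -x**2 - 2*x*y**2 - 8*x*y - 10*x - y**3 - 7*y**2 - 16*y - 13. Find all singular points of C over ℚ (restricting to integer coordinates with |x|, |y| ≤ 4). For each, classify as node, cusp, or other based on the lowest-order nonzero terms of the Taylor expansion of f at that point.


Singular points: {(-1, -2)}; classification: node.

Compute partial derivatives:
  f_x = -2*x - 2*y**2 - 8*y - 10.
  f_y = -4*x*y - 8*x - 3*y**2 - 14*y - 16.
Scan x_0 ∈ {−4, ..., 4}. For each x_0, f_y(x_0, y) is a polynomial in y; find its integer roots y ∈ {−4, ..., 4}, then test f_x and f at those candidates.
  x = -4: f_y(-4, y) = -3*y**2 + 2*y + 16; vanishes at y ∈ {-2}. (-4, -2): f_x = 6 ≠ 0.
  x = -3: f_y(-3, y) = -3*y**2 - 2*y + 8; vanishes at y ∈ {-2}. (-3, -2): f_x = 4 ≠ 0.
  x = -2: f_y(-2, y) = -3*y**2 - 6*y; vanishes at y ∈ {-2, 0}. (-2, -2): f_x = 2 ≠ 0; (-2, 0): f_x = -6 ≠ 0.
  x = -1: f_y(-1, y) = -3*y**2 - 10*y - 8; vanishes at y ∈ {-2}. (-1, -2): f_x = 0, f = 0 — SINGULAR.
  x = 0: f_y(0, y) = -3*y**2 - 14*y - 16; vanishes at y ∈ {-2}. (0, -2): f_x = -2 ≠ 0.
  x = 1: f_y(1, y) = -3*y**2 - 18*y - 24; vanishes at y ∈ {-4, -2}. (1, -4): f_x = -12 ≠ 0; (1, -2): f_x = -4 ≠ 0.
  x = 2: f_y(2, y) = -3*y**2 - 22*y - 32; vanishes at y ∈ {-2}. (2, -2): f_x = -6 ≠ 0.
  x = 3: f_y(3, y) = -3*y**2 - 26*y - 40; vanishes at y ∈ {-2}. (3, -2): f_x = -8 ≠ 0.
  x = 4: f_y(4, y) = -3*y**2 - 30*y - 48; vanishes at y ∈ {-2}. (4, -2): f_x = -10 ≠ 0.
Only singular point on the grid: (-1, -2).
Classify: substitute x = -1 + u, y = -2 + v and expand: f = -u**2 - 2*u*v**2 - v**3 + v**2.
No constant or linear terms (consistent with a singular point). Quadratic part: -u**2 + v**2. Cubic part: -2*u*v**2 - v**3.
The quadratic part v**2 - u**2 = (v − u)(v + u) splits into two distinct linear factors, so there are two distinct tangent lines y − -2 = ±(x − -1) — this is a node (ordinary double point).
Classification: node.


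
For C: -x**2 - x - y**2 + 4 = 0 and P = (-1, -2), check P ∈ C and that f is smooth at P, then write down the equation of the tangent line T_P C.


Tangent line at P: x + 4*y + 9 = 0.

Step 1: f(-1, -2) = 0, so P lies on C.
Step 2: partial derivatives
  f_x(x, y) = -2*x - 1, f_y(x, y) = -2*y.
  f_x(P) = 1, f_y(P) = 4 (gradient nonzero, so P is smooth).
Step 3: tangent line at P: 1·(x − -1) + 4·(y − -2) = 0.
Expanding: x + 4*y + 9 = 0.


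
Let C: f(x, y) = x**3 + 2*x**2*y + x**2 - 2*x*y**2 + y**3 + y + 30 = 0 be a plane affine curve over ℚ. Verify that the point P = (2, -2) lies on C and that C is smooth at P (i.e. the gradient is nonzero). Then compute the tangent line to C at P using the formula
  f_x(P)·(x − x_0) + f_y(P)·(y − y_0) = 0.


Tangent line at P: -8*x + 37*y + 90 = 0.

Step 1: f(2, -2) = 0, so P lies on C.
Step 2: partial derivatives
  f_x(x, y) = 3*x**2 + 4*x*y + 2*x - 2*y**2, f_y(x, y) = 2*x**2 - 4*x*y + 3*y**2 + 1.
  f_x(P) = -8, f_y(P) = 37 (gradient nonzero, so P is smooth).
Step 3: tangent line at P: -8·(x − 2) + 37·(y − -2) = 0.
Expanding: -8*x + 37*y + 90 = 0.
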